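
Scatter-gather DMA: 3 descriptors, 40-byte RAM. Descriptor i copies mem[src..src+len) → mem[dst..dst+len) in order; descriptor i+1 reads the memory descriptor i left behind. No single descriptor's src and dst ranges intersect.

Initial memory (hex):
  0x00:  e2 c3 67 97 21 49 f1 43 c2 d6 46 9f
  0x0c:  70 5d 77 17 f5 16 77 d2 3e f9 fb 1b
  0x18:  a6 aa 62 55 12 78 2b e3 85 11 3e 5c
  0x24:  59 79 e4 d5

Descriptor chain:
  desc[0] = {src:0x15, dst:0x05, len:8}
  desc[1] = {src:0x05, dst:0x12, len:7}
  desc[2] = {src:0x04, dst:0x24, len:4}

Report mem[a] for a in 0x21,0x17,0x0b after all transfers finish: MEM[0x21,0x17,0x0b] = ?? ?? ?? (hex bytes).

D0: mem[0x05..0x0c] <- [f9 fb 1b a6 aa 62 55 12]
D1: mem[0x12..0x18] <- [f9 fb 1b a6 aa 62 55]
D2: mem[0x24..0x27] <- [21 f9 fb 1b]
query mem[0x21]=0x11, mem[0x17]=0x62, mem[0x0b]=0x55

MEM[0x21,0x17,0x0b] = 11 62 55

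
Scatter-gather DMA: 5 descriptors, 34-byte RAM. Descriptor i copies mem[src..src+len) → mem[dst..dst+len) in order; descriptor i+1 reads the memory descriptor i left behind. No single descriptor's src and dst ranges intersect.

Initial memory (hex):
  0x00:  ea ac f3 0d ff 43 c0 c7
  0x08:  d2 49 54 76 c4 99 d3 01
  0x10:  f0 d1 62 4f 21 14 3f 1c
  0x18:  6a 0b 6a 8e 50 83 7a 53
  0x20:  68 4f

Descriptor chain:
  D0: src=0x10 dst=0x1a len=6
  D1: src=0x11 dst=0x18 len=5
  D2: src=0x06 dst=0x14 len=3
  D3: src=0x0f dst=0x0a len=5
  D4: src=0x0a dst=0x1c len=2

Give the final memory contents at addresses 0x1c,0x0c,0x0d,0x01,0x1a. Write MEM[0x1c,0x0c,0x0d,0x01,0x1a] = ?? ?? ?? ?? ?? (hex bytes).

D0: mem[0x1a..0x1f] <- [f0 d1 62 4f 21 14]
D1: mem[0x18..0x1c] <- [d1 62 4f 21 14]
D2: mem[0x14..0x16] <- [c0 c7 d2]
D3: mem[0x0a..0x0e] <- [01 f0 d1 62 4f]
D4: mem[0x1c..0x1d] <- [01 f0]
query mem[0x1c]=0x01, mem[0x0c]=0xd1, mem[0x0d]=0x62, mem[0x01]=0xac, mem[0x1a]=0x4f

MEM[0x1c,0x0c,0x0d,0x01,0x1a] = 01 d1 62 ac 4f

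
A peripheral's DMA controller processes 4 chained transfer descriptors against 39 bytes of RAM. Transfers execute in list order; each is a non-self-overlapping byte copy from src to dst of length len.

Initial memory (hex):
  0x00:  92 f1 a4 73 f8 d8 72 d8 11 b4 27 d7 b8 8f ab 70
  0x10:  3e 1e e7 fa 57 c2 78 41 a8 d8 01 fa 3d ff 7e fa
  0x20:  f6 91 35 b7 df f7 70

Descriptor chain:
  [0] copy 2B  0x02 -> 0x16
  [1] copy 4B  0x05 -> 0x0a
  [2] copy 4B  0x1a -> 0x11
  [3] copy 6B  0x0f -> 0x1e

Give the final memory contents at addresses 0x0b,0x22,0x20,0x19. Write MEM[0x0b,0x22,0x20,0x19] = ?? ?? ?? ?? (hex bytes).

D0: mem[0x16..0x17] <- [a4 73]
D1: mem[0x0a..0x0d] <- [d8 72 d8 11]
D2: mem[0x11..0x14] <- [01 fa 3d ff]
D3: mem[0x1e..0x23] <- [70 3e 01 fa 3d ff]
query mem[0x0b]=0x72, mem[0x22]=0x3d, mem[0x20]=0x01, mem[0x19]=0xd8

MEM[0x0b,0x22,0x20,0x19] = 72 3d 01 d8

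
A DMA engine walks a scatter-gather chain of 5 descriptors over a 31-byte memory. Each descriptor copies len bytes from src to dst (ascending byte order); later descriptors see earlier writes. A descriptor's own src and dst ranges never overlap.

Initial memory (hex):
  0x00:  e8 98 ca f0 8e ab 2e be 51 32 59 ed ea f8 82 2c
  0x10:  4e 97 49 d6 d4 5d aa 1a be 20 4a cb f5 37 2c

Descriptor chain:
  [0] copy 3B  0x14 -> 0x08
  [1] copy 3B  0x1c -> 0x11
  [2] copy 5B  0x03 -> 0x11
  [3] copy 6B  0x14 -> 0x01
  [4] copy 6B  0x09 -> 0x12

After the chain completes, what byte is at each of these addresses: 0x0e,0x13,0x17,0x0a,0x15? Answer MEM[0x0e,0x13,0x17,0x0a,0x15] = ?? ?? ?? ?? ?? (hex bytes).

[0] 0x14->0x08 len=3 : d4 5d aa
[1] 0x1c->0x11 len=3 : f5 37 2c
[2] 0x03->0x11 len=5 : f0 8e ab 2e be
[3] 0x14->0x01 len=6 : 2e be aa 1a be 20
[4] 0x09->0x12 len=6 : 5d aa ed ea f8 82
query mem[0x0e]=0x82, mem[0x13]=0xaa, mem[0x17]=0x82, mem[0x0a]=0xaa, mem[0x15]=0xea

MEM[0x0e,0x13,0x17,0x0a,0x15] = 82 aa 82 aa ea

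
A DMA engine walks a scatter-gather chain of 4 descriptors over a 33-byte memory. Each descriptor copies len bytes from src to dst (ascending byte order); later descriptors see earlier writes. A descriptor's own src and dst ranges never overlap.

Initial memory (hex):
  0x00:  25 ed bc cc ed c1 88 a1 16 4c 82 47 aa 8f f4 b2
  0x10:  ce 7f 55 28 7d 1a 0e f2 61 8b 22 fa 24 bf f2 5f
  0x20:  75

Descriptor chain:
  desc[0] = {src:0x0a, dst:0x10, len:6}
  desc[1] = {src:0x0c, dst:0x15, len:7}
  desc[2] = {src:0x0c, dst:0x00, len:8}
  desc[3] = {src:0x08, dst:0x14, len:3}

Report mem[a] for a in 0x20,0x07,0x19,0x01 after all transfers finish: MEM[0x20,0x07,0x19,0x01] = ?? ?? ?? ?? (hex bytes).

MEM[0x20,0x07,0x19,0x01] = 75 8f 82 8f

  after D0: wrote 6B at 0x10 = 8247aa8ff4b2
  after D1: wrote 7B at 0x15 = aa8ff4b28247aa
  after D2: wrote 8B at 0x00 = aa8ff4b28247aa8f
  after D3: wrote 3B at 0x14 = 164c82
query mem[0x20]=0x75, mem[0x07]=0x8f, mem[0x19]=0x82, mem[0x01]=0x8f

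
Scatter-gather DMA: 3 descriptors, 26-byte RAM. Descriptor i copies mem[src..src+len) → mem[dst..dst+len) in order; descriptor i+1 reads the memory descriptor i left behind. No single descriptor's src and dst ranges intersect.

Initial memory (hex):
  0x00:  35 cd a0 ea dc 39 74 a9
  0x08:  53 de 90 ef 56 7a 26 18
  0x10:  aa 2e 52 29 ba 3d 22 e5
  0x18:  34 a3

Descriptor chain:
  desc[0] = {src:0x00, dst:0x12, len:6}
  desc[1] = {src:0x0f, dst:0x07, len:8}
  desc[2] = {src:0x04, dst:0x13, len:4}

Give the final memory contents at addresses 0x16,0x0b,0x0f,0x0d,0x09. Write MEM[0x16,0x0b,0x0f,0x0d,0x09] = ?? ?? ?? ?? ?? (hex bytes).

MEM[0x16,0x0b,0x0f,0x0d,0x09] = 18 cd 18 ea 2e

[0] 0x00->0x12 len=6 : 35 cd a0 ea dc 39
[1] 0x0f->0x07 len=8 : 18 aa 2e 35 cd a0 ea dc
[2] 0x04->0x13 len=4 : dc 39 74 18
query mem[0x16]=0x18, mem[0x0b]=0xcd, mem[0x0f]=0x18, mem[0x0d]=0xea, mem[0x09]=0x2e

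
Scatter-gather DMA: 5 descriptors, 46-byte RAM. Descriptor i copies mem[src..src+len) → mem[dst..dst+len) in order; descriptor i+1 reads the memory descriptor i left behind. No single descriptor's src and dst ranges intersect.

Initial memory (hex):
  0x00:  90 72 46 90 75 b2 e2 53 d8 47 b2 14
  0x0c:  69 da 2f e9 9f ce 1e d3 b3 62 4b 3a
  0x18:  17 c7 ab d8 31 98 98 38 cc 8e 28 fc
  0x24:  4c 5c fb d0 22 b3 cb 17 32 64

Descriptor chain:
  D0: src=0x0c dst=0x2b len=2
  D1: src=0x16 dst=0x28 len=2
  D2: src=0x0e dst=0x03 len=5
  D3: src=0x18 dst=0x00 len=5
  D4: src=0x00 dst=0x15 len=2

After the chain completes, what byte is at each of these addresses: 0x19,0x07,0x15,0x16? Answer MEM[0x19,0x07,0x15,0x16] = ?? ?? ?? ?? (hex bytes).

[0] 0x0c->0x2b len=2 : 69 da
[1] 0x16->0x28 len=2 : 4b 3a
[2] 0x0e->0x03 len=5 : 2f e9 9f ce 1e
[3] 0x18->0x00 len=5 : 17 c7 ab d8 31
[4] 0x00->0x15 len=2 : 17 c7
query mem[0x19]=0xc7, mem[0x07]=0x1e, mem[0x15]=0x17, mem[0x16]=0xc7

MEM[0x19,0x07,0x15,0x16] = c7 1e 17 c7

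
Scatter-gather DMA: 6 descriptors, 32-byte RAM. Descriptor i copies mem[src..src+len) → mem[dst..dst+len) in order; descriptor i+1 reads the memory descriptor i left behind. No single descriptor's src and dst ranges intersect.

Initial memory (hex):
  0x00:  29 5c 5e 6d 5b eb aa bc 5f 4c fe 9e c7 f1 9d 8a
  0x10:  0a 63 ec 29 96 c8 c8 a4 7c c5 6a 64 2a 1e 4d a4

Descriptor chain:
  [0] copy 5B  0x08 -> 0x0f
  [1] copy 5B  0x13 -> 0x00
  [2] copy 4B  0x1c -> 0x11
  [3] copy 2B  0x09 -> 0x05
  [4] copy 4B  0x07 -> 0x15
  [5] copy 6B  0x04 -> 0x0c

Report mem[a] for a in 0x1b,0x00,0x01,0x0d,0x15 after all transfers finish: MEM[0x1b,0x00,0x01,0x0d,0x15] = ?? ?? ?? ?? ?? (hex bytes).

MEM[0x1b,0x00,0x01,0x0d,0x15] = 64 c7 96 4c bc

D0: mem[0x0f..0x13] <- [5f 4c fe 9e c7]
D1: mem[0x00..0x04] <- [c7 96 c8 c8 a4]
D2: mem[0x11..0x14] <- [2a 1e 4d a4]
D3: mem[0x05..0x06] <- [4c fe]
D4: mem[0x15..0x18] <- [bc 5f 4c fe]
D5: mem[0x0c..0x11] <- [a4 4c fe bc 5f 4c]
query mem[0x1b]=0x64, mem[0x00]=0xc7, mem[0x01]=0x96, mem[0x0d]=0x4c, mem[0x15]=0xbc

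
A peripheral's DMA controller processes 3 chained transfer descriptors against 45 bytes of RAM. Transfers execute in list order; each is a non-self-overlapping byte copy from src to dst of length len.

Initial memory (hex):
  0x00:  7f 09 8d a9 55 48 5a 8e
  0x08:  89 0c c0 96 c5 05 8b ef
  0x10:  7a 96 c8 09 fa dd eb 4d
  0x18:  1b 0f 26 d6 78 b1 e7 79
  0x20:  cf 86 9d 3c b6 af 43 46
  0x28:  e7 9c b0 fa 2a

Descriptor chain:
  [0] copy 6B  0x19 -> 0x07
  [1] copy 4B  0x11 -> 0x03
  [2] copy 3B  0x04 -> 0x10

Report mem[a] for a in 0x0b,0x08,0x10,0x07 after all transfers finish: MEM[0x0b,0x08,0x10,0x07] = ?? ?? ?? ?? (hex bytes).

  after D0: wrote 6B at 0x07 = 0f26d678b1e7
  after D1: wrote 4B at 0x03 = 96c809fa
  after D2: wrote 3B at 0x10 = c809fa
query mem[0x0b]=0xb1, mem[0x08]=0x26, mem[0x10]=0xc8, mem[0x07]=0x0f

MEM[0x0b,0x08,0x10,0x07] = b1 26 c8 0f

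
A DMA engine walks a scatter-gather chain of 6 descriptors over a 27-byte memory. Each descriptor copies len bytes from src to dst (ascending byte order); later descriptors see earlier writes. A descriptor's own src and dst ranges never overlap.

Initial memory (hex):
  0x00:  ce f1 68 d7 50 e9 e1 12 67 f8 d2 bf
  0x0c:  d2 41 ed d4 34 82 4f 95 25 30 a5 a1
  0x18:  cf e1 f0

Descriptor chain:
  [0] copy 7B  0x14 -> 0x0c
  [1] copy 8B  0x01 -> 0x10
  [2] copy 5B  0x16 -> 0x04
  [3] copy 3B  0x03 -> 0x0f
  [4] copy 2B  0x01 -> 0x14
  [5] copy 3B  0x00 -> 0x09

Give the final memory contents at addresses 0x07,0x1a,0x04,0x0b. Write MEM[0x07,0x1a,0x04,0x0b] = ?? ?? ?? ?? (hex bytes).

#0 dst[0x0c+7] := {0x25,0x30,0xa5,0xa1,0xcf,0xe1,0xf0}
#1 dst[0x10+8] := {0xf1,0x68,0xd7,0x50,0xe9,0xe1,0x12,0x67}
#2 dst[0x04+5] := {0x12,0x67,0xcf,0xe1,0xf0}
#3 dst[0x0f+3] := {0xd7,0x12,0x67}
#4 dst[0x14+2] := {0xf1,0x68}
#5 dst[0x09+3] := {0xce,0xf1,0x68}
query mem[0x07]=0xe1, mem[0x1a]=0xf0, mem[0x04]=0x12, mem[0x0b]=0x68

MEM[0x07,0x1a,0x04,0x0b] = e1 f0 12 68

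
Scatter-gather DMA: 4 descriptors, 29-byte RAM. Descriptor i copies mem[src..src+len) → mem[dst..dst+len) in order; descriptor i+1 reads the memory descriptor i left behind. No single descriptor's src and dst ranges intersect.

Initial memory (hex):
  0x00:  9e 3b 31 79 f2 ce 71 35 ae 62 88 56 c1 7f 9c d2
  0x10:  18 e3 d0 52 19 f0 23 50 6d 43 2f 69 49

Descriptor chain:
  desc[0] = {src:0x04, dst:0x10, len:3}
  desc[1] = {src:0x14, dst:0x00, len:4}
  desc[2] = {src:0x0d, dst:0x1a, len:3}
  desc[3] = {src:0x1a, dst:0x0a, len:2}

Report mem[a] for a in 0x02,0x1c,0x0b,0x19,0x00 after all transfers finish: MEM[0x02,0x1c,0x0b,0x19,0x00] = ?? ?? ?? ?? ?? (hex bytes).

MEM[0x02,0x1c,0x0b,0x19,0x00] = 23 d2 9c 43 19

D0: mem[0x10..0x12] <- [f2 ce 71]
D1: mem[0x00..0x03] <- [19 f0 23 50]
D2: mem[0x1a..0x1c] <- [7f 9c d2]
D3: mem[0x0a..0x0b] <- [7f 9c]
query mem[0x02]=0x23, mem[0x1c]=0xd2, mem[0x0b]=0x9c, mem[0x19]=0x43, mem[0x00]=0x19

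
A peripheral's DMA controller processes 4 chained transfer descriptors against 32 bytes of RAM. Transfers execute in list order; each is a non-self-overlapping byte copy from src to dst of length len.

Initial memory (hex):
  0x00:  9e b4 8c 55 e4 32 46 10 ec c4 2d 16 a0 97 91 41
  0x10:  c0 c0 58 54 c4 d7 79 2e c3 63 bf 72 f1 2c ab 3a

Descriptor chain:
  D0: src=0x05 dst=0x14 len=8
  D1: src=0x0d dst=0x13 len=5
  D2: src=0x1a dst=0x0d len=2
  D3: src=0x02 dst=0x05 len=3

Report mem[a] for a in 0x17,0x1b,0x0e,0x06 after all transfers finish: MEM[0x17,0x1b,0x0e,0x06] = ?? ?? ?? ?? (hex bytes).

[0] 0x05->0x14 len=8 : 32 46 10 ec c4 2d 16 a0
[1] 0x0d->0x13 len=5 : 97 91 41 c0 c0
[2] 0x1a->0x0d len=2 : 16 a0
[3] 0x02->0x05 len=3 : 8c 55 e4
query mem[0x17]=0xc0, mem[0x1b]=0xa0, mem[0x0e]=0xa0, mem[0x06]=0x55

MEM[0x17,0x1b,0x0e,0x06] = c0 a0 a0 55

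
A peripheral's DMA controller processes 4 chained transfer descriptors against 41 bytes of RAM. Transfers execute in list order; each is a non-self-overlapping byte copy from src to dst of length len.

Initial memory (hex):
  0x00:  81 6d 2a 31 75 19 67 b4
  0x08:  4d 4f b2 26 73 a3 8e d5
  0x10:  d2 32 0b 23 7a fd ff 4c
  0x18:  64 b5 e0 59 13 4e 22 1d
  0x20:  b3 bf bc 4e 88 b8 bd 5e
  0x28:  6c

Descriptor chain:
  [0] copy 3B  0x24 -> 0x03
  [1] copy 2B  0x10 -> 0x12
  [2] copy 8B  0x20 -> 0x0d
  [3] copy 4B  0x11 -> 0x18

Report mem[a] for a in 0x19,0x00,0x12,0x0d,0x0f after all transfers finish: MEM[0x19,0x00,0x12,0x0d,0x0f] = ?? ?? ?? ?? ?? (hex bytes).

MEM[0x19,0x00,0x12,0x0d,0x0f] = b8 81 b8 b3 bc

[0] 0x24->0x03 len=3 : 88 b8 bd
[1] 0x10->0x12 len=2 : d2 32
[2] 0x20->0x0d len=8 : b3 bf bc 4e 88 b8 bd 5e
[3] 0x11->0x18 len=4 : 88 b8 bd 5e
query mem[0x19]=0xb8, mem[0x00]=0x81, mem[0x12]=0xb8, mem[0x0d]=0xb3, mem[0x0f]=0xbc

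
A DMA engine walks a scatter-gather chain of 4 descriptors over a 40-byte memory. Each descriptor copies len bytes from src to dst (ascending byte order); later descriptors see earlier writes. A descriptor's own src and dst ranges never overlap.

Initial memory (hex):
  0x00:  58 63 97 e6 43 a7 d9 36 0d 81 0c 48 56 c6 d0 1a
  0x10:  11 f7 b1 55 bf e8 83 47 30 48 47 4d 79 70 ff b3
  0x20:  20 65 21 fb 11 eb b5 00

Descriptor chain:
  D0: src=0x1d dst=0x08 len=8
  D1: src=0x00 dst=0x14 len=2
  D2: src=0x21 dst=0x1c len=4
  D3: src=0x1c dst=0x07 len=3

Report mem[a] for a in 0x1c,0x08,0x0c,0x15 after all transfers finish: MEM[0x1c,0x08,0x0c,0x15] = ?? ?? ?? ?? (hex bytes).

[0] 0x1d->0x08 len=8 : 70 ff b3 20 65 21 fb 11
[1] 0x00->0x14 len=2 : 58 63
[2] 0x21->0x1c len=4 : 65 21 fb 11
[3] 0x1c->0x07 len=3 : 65 21 fb
query mem[0x1c]=0x65, mem[0x08]=0x21, mem[0x0c]=0x65, mem[0x15]=0x63

MEM[0x1c,0x08,0x0c,0x15] = 65 21 65 63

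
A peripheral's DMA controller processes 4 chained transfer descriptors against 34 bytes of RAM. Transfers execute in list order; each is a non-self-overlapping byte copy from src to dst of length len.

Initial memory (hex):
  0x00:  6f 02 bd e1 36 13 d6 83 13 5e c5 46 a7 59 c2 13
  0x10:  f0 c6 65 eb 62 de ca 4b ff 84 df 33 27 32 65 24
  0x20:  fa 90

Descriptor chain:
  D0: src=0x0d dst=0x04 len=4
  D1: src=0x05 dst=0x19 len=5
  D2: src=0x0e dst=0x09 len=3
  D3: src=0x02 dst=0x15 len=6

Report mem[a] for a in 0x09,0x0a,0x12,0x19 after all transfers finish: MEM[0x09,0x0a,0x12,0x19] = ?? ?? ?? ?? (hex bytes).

MEM[0x09,0x0a,0x12,0x19] = c2 13 65 13

  after D0: wrote 4B at 0x04 = 59c213f0
  after D1: wrote 5B at 0x19 = c213f0135e
  after D2: wrote 3B at 0x09 = c213f0
  after D3: wrote 6B at 0x15 = bde159c213f0
query mem[0x09]=0xc2, mem[0x0a]=0x13, mem[0x12]=0x65, mem[0x19]=0x13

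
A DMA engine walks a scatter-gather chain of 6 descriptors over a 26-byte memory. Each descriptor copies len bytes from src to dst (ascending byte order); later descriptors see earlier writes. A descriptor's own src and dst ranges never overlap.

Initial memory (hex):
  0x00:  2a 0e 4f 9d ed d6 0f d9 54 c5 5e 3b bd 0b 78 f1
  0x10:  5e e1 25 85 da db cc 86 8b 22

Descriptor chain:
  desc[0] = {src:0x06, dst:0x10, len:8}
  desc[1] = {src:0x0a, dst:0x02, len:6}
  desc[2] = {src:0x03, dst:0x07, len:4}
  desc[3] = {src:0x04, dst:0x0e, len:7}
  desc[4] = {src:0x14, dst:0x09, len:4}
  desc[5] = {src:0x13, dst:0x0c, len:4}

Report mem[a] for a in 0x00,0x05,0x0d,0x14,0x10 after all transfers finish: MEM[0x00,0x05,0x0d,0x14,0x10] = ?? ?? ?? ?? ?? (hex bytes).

[0] 0x06->0x10 len=8 : 0f d9 54 c5 5e 3b bd 0b
[1] 0x0a->0x02 len=6 : 5e 3b bd 0b 78 f1
[2] 0x03->0x07 len=4 : 3b bd 0b 78
[3] 0x04->0x0e len=7 : bd 0b 78 3b bd 0b 78
[4] 0x14->0x09 len=4 : 78 3b bd 0b
[5] 0x13->0x0c len=4 : 0b 78 3b bd
query mem[0x00]=0x2a, mem[0x05]=0x0b, mem[0x0d]=0x78, mem[0x14]=0x78, mem[0x10]=0x78

MEM[0x00,0x05,0x0d,0x14,0x10] = 2a 0b 78 78 78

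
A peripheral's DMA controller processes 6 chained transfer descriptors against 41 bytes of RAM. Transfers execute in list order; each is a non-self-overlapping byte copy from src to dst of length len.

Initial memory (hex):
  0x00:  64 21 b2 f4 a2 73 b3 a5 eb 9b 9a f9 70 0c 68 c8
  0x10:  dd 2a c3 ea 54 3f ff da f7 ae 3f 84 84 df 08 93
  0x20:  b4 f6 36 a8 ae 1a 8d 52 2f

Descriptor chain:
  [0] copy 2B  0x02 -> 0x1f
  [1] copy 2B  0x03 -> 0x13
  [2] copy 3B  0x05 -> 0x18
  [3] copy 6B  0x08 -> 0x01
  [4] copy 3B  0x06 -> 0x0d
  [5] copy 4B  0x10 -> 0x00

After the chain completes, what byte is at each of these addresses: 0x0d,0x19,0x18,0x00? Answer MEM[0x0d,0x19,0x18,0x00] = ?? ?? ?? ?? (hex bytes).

[0] 0x02->0x1f len=2 : b2 f4
[1] 0x03->0x13 len=2 : f4 a2
[2] 0x05->0x18 len=3 : 73 b3 a5
[3] 0x08->0x01 len=6 : eb 9b 9a f9 70 0c
[4] 0x06->0x0d len=3 : 0c a5 eb
[5] 0x10->0x00 len=4 : dd 2a c3 f4
query mem[0x0d]=0x0c, mem[0x19]=0xb3, mem[0x18]=0x73, mem[0x00]=0xdd

MEM[0x0d,0x19,0x18,0x00] = 0c b3 73 dd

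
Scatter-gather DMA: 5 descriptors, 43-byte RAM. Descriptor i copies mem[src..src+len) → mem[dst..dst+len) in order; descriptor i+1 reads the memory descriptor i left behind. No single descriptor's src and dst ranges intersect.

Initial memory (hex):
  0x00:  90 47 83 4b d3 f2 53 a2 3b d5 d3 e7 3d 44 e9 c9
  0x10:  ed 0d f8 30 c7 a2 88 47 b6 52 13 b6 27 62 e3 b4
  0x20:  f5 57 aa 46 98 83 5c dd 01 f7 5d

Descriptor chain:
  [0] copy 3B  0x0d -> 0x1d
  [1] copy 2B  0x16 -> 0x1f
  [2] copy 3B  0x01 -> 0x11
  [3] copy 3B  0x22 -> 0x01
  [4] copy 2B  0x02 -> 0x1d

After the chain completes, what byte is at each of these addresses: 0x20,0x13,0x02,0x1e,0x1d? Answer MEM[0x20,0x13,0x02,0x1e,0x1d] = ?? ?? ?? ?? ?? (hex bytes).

#0 dst[0x1d+3] := {0x44,0xe9,0xc9}
#1 dst[0x1f+2] := {0x88,0x47}
#2 dst[0x11+3] := {0x47,0x83,0x4b}
#3 dst[0x01+3] := {0xaa,0x46,0x98}
#4 dst[0x1d+2] := {0x46,0x98}
query mem[0x20]=0x47, mem[0x13]=0x4b, mem[0x02]=0x46, mem[0x1e]=0x98, mem[0x1d]=0x46

MEM[0x20,0x13,0x02,0x1e,0x1d] = 47 4b 46 98 46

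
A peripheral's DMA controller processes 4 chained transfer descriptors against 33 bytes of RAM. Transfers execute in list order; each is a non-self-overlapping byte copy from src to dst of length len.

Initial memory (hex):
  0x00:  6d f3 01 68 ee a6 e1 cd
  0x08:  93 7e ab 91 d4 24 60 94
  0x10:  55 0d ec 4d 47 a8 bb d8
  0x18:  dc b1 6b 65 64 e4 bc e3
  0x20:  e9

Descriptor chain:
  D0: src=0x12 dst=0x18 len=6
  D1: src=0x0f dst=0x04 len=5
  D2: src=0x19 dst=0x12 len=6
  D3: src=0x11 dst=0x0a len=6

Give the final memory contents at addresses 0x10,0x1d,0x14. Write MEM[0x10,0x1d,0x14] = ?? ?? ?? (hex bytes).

MEM[0x10,0x1d,0x14] = 55 d8 a8

#0 dst[0x18+6] := {0xec,0x4d,0x47,0xa8,0xbb,0xd8}
#1 dst[0x04+5] := {0x94,0x55,0x0d,0xec,0x4d}
#2 dst[0x12+6] := {0x4d,0x47,0xa8,0xbb,0xd8,0xbc}
#3 dst[0x0a+6] := {0x0d,0x4d,0x47,0xa8,0xbb,0xd8}
query mem[0x10]=0x55, mem[0x1d]=0xd8, mem[0x14]=0xa8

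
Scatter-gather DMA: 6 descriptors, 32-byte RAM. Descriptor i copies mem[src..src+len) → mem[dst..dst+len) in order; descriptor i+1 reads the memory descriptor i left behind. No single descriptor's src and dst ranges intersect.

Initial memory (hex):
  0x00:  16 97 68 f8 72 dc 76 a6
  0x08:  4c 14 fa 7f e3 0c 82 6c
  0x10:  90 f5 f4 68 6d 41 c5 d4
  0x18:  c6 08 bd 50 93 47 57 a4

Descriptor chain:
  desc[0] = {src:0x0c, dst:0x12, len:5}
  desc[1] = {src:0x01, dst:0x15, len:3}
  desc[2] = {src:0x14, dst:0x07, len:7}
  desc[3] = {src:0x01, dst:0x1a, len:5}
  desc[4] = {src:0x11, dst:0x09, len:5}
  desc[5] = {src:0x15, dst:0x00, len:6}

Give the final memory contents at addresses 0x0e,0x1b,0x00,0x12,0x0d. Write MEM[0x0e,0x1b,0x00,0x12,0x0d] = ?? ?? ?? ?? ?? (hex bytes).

MEM[0x0e,0x1b,0x00,0x12,0x0d] = 82 68 97 e3 97

[0] 0x0c->0x12 len=5 : e3 0c 82 6c 90
[1] 0x01->0x15 len=3 : 97 68 f8
[2] 0x14->0x07 len=7 : 82 97 68 f8 c6 08 bd
[3] 0x01->0x1a len=5 : 97 68 f8 72 dc
[4] 0x11->0x09 len=5 : f5 e3 0c 82 97
[5] 0x15->0x00 len=6 : 97 68 f8 c6 08 97
query mem[0x0e]=0x82, mem[0x1b]=0x68, mem[0x00]=0x97, mem[0x12]=0xe3, mem[0x0d]=0x97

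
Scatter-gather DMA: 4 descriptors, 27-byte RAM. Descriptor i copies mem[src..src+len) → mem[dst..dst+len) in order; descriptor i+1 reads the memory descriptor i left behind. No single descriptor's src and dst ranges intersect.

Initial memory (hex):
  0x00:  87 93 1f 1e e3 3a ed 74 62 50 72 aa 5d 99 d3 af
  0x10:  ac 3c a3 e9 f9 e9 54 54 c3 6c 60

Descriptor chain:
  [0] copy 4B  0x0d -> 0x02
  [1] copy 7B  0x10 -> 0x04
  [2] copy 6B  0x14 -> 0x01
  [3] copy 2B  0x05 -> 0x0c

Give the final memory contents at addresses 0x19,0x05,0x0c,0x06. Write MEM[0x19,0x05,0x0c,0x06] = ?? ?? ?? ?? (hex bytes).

MEM[0x19,0x05,0x0c,0x06] = 6c c3 c3 6c

[0] 0x0d->0x02 len=4 : 99 d3 af ac
[1] 0x10->0x04 len=7 : ac 3c a3 e9 f9 e9 54
[2] 0x14->0x01 len=6 : f9 e9 54 54 c3 6c
[3] 0x05->0x0c len=2 : c3 6c
query mem[0x19]=0x6c, mem[0x05]=0xc3, mem[0x0c]=0xc3, mem[0x06]=0x6c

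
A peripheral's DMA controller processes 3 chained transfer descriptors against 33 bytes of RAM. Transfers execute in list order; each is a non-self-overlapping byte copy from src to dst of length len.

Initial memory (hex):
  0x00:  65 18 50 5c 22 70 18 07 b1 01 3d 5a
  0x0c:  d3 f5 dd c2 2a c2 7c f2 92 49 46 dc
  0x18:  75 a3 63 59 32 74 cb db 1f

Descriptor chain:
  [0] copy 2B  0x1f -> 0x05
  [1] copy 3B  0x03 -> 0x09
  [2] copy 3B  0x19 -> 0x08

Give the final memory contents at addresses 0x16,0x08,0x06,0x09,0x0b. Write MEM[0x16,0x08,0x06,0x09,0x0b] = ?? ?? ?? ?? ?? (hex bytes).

#0 dst[0x05+2] := {0xdb,0x1f}
#1 dst[0x09+3] := {0x5c,0x22,0xdb}
#2 dst[0x08+3] := {0xa3,0x63,0x59}
query mem[0x16]=0x46, mem[0x08]=0xa3, mem[0x06]=0x1f, mem[0x09]=0x63, mem[0x0b]=0xdb

MEM[0x16,0x08,0x06,0x09,0x0b] = 46 a3 1f 63 db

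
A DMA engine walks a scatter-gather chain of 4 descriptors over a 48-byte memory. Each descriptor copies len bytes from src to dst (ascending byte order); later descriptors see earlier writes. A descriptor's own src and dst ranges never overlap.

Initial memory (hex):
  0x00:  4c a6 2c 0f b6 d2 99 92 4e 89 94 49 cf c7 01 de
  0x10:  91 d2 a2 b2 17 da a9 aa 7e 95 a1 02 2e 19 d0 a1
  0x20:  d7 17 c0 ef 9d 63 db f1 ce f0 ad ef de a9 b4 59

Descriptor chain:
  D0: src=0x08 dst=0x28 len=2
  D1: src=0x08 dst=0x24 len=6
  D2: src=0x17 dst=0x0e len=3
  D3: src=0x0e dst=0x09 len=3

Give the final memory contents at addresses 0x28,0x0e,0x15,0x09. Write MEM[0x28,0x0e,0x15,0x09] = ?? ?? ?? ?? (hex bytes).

  after D0: wrote 2B at 0x28 = 4e89
  after D1: wrote 6B at 0x24 = 4e899449cfc7
  after D2: wrote 3B at 0x0e = aa7e95
  after D3: wrote 3B at 0x09 = aa7e95
query mem[0x28]=0xcf, mem[0x0e]=0xaa, mem[0x15]=0xda, mem[0x09]=0xaa

MEM[0x28,0x0e,0x15,0x09] = cf aa da aa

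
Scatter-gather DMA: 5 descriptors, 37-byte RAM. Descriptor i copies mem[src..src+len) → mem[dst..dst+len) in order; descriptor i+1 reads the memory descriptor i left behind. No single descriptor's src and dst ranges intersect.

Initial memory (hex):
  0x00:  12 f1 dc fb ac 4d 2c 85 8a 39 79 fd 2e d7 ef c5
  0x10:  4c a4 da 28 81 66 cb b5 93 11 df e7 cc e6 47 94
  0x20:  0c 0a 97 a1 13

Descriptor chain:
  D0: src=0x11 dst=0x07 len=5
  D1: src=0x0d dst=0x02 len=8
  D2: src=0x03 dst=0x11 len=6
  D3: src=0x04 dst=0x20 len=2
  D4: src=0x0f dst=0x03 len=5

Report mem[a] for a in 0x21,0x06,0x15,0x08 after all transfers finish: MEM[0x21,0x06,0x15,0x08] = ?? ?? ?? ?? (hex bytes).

MEM[0x21,0x06,0x15,0x08] = 4c c5 da 28

  after D0: wrote 5B at 0x07 = a4da288166
  after D1: wrote 8B at 0x02 = d7efc54ca4da2881
  after D2: wrote 6B at 0x11 = efc54ca4da28
  after D3: wrote 2B at 0x20 = c54c
  after D4: wrote 5B at 0x03 = c54cefc54c
query mem[0x21]=0x4c, mem[0x06]=0xc5, mem[0x15]=0xda, mem[0x08]=0x28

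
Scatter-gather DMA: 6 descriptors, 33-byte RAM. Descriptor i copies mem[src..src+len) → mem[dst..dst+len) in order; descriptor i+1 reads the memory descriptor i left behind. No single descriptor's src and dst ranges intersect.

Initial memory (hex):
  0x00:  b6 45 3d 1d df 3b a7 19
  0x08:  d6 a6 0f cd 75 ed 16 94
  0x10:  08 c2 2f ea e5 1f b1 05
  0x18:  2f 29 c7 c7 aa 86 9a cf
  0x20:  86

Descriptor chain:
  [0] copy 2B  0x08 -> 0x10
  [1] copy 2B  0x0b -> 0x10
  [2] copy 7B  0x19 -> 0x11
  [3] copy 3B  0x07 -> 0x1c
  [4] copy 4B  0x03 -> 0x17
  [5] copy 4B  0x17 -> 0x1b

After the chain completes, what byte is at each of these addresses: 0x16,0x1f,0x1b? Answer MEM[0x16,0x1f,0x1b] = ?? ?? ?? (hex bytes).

MEM[0x16,0x1f,0x1b] = 9a cf 1d

  after D0: wrote 2B at 0x10 = d6a6
  after D1: wrote 2B at 0x10 = cd75
  after D2: wrote 7B at 0x11 = 29c7c7aa869acf
  after D3: wrote 3B at 0x1c = 19d6a6
  after D4: wrote 4B at 0x17 = 1ddf3ba7
  after D5: wrote 4B at 0x1b = 1ddf3ba7
query mem[0x16]=0x9a, mem[0x1f]=0xcf, mem[0x1b]=0x1d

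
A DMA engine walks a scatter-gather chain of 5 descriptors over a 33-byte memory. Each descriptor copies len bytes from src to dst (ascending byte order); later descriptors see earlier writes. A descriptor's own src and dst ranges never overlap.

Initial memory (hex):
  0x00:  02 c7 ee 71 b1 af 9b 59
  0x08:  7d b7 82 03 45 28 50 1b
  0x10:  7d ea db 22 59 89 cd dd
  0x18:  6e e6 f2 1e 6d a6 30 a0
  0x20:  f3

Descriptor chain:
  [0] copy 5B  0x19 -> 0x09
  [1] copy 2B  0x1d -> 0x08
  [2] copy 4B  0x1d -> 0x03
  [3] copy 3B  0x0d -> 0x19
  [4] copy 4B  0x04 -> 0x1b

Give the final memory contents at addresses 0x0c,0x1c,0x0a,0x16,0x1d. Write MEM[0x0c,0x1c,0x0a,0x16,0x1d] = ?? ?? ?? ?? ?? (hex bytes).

MEM[0x0c,0x1c,0x0a,0x16,0x1d] = 6d a0 f2 cd f3

#0 dst[0x09+5] := {0xe6,0xf2,0x1e,0x6d,0xa6}
#1 dst[0x08+2] := {0xa6,0x30}
#2 dst[0x03+4] := {0xa6,0x30,0xa0,0xf3}
#3 dst[0x19+3] := {0xa6,0x50,0x1b}
#4 dst[0x1b+4] := {0x30,0xa0,0xf3,0x59}
query mem[0x0c]=0x6d, mem[0x1c]=0xa0, mem[0x0a]=0xf2, mem[0x16]=0xcd, mem[0x1d]=0xf3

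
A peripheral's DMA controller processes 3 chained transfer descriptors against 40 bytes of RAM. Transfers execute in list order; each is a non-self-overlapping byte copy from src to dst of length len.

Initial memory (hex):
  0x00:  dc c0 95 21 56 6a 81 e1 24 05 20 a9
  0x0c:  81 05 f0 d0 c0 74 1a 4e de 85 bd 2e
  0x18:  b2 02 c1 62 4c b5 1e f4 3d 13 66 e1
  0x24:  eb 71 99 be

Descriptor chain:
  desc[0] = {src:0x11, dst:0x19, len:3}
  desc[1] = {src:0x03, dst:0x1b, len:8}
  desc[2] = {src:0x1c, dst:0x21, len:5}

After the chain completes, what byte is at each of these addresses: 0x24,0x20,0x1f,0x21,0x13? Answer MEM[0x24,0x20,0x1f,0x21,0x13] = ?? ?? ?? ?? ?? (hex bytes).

#0 dst[0x19+3] := {0x74,0x1a,0x4e}
#1 dst[0x1b+8] := {0x21,0x56,0x6a,0x81,0xe1,0x24,0x05,0x20}
#2 dst[0x21+5] := {0x56,0x6a,0x81,0xe1,0x24}
query mem[0x24]=0xe1, mem[0x20]=0x24, mem[0x1f]=0xe1, mem[0x21]=0x56, mem[0x13]=0x4e

MEM[0x24,0x20,0x1f,0x21,0x13] = e1 24 e1 56 4e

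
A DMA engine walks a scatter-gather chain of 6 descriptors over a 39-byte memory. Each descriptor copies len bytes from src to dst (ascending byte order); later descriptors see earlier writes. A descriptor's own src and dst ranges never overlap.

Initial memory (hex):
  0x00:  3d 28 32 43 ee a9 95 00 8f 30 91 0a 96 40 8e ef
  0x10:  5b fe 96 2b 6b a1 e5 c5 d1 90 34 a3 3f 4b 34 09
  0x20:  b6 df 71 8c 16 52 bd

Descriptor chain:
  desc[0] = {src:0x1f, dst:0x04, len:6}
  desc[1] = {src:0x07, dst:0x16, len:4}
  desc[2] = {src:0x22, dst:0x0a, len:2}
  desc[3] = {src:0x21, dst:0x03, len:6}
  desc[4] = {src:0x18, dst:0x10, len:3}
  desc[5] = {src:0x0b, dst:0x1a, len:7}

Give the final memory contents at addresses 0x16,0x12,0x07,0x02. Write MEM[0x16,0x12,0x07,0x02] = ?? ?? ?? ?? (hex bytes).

MEM[0x16,0x12,0x07,0x02] = 71 34 52 32

[0] 0x1f->0x04 len=6 : 09 b6 df 71 8c 16
[1] 0x07->0x16 len=4 : 71 8c 16 91
[2] 0x22->0x0a len=2 : 71 8c
[3] 0x21->0x03 len=6 : df 71 8c 16 52 bd
[4] 0x18->0x10 len=3 : 16 91 34
[5] 0x0b->0x1a len=7 : 8c 96 40 8e ef 16 91
query mem[0x16]=0x71, mem[0x12]=0x34, mem[0x07]=0x52, mem[0x02]=0x32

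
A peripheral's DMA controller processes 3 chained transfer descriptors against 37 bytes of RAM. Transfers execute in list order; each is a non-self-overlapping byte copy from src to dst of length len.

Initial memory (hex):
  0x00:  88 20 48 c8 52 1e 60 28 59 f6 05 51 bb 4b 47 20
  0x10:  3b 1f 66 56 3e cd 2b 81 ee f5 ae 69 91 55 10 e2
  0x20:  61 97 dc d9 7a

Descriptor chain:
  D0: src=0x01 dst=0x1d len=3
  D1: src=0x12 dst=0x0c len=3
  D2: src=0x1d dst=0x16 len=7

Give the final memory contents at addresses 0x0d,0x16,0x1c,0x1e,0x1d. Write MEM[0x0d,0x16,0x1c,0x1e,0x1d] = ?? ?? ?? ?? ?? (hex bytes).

MEM[0x0d,0x16,0x1c,0x1e,0x1d] = 56 20 d9 48 20

[0] 0x01->0x1d len=3 : 20 48 c8
[1] 0x12->0x0c len=3 : 66 56 3e
[2] 0x1d->0x16 len=7 : 20 48 c8 61 97 dc d9
query mem[0x0d]=0x56, mem[0x16]=0x20, mem[0x1c]=0xd9, mem[0x1e]=0x48, mem[0x1d]=0x20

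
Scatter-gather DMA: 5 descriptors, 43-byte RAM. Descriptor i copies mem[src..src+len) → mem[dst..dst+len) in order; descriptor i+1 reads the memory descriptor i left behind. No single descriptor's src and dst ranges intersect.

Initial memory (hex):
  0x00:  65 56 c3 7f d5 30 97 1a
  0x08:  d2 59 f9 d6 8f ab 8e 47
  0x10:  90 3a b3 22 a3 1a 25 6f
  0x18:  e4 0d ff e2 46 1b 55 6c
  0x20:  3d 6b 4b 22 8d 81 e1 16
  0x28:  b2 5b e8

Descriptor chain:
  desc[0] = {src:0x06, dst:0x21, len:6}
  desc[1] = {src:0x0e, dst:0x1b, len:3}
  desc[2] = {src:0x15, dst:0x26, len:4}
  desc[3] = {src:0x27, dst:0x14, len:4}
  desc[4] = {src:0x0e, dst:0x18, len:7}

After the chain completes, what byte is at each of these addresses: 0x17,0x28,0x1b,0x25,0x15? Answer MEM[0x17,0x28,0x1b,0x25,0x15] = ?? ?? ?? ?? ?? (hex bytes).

  after D0: wrote 6B at 0x21 = 971ad259f9d6
  after D1: wrote 3B at 0x1b = 8e4790
  after D2: wrote 4B at 0x26 = 1a256fe4
  after D3: wrote 4B at 0x14 = 256fe4e8
  after D4: wrote 7B at 0x18 = 8e47903ab32225
query mem[0x17]=0xe8, mem[0x28]=0x6f, mem[0x1b]=0x3a, mem[0x25]=0xf9, mem[0x15]=0x6f

MEM[0x17,0x28,0x1b,0x25,0x15] = e8 6f 3a f9 6f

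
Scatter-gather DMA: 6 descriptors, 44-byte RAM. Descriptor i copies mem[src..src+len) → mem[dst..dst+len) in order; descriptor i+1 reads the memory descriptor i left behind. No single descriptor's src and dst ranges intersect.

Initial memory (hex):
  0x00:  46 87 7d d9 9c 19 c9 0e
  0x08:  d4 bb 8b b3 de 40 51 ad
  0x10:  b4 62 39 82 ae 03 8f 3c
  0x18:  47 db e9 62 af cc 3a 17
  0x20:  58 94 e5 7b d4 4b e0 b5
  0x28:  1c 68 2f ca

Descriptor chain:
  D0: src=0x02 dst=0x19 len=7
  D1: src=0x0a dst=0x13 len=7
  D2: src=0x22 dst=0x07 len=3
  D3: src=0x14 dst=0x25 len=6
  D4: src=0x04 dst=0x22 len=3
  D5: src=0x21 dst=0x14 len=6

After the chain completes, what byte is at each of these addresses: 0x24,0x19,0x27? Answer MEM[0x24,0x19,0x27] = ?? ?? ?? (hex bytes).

MEM[0x24,0x19,0x27] = c9 de 40

[0] 0x02->0x19 len=7 : 7d d9 9c 19 c9 0e d4
[1] 0x0a->0x13 len=7 : 8b b3 de 40 51 ad b4
[2] 0x22->0x07 len=3 : e5 7b d4
[3] 0x14->0x25 len=6 : b3 de 40 51 ad b4
[4] 0x04->0x22 len=3 : 9c 19 c9
[5] 0x21->0x14 len=6 : 94 9c 19 c9 b3 de
query mem[0x24]=0xc9, mem[0x19]=0xde, mem[0x27]=0x40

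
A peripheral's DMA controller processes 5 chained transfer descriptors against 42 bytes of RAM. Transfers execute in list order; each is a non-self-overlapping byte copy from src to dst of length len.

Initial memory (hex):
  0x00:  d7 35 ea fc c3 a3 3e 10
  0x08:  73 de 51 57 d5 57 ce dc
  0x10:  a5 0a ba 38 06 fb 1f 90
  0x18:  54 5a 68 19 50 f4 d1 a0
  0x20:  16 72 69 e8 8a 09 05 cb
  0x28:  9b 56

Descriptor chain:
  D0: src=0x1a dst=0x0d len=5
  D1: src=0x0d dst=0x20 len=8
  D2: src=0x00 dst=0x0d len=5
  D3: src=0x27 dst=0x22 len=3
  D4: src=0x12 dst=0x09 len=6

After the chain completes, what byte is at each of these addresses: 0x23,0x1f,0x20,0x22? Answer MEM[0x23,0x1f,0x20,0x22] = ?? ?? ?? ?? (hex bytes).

#0 dst[0x0d+5] := {0x68,0x19,0x50,0xf4,0xd1}
#1 dst[0x20+8] := {0x68,0x19,0x50,0xf4,0xd1,0xba,0x38,0x06}
#2 dst[0x0d+5] := {0xd7,0x35,0xea,0xfc,0xc3}
#3 dst[0x22+3] := {0x06,0x9b,0x56}
#4 dst[0x09+6] := {0xba,0x38,0x06,0xfb,0x1f,0x90}
query mem[0x23]=0x9b, mem[0x1f]=0xa0, mem[0x20]=0x68, mem[0x22]=0x06

MEM[0x23,0x1f,0x20,0x22] = 9b a0 68 06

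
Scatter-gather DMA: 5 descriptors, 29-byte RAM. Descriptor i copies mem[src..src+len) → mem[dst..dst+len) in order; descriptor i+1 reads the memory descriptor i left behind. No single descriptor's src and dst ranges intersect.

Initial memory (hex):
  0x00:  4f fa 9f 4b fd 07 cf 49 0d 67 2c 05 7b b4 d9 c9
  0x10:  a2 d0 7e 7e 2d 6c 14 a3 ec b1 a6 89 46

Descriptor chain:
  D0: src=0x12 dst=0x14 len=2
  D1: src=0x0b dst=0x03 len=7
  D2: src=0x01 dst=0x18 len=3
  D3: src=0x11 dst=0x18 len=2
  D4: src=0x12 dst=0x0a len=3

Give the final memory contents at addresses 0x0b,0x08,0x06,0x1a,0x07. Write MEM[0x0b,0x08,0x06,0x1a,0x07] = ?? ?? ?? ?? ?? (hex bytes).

MEM[0x0b,0x08,0x06,0x1a,0x07] = 7e a2 d9 05 c9

#0 dst[0x14+2] := {0x7e,0x7e}
#1 dst[0x03+7] := {0x05,0x7b,0xb4,0xd9,0xc9,0xa2,0xd0}
#2 dst[0x18+3] := {0xfa,0x9f,0x05}
#3 dst[0x18+2] := {0xd0,0x7e}
#4 dst[0x0a+3] := {0x7e,0x7e,0x7e}
query mem[0x0b]=0x7e, mem[0x08]=0xa2, mem[0x06]=0xd9, mem[0x1a]=0x05, mem[0x07]=0xc9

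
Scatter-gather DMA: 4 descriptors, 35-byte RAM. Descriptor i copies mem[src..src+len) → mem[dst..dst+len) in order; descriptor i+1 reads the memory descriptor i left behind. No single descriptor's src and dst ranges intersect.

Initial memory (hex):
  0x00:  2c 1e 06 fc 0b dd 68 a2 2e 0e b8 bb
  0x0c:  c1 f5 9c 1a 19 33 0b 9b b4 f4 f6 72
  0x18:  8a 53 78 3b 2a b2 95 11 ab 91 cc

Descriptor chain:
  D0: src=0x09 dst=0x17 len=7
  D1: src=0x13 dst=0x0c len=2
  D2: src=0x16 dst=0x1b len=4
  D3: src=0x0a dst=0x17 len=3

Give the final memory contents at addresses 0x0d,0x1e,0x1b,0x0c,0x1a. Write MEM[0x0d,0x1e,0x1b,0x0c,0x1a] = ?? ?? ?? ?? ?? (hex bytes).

MEM[0x0d,0x1e,0x1b,0x0c,0x1a] = b4 bb f6 9b c1

  after D0: wrote 7B at 0x17 = 0eb8bbc1f59c1a
  after D1: wrote 2B at 0x0c = 9bb4
  after D2: wrote 4B at 0x1b = f60eb8bb
  after D3: wrote 3B at 0x17 = b8bb9b
query mem[0x0d]=0xb4, mem[0x1e]=0xbb, mem[0x1b]=0xf6, mem[0x0c]=0x9b, mem[0x1a]=0xc1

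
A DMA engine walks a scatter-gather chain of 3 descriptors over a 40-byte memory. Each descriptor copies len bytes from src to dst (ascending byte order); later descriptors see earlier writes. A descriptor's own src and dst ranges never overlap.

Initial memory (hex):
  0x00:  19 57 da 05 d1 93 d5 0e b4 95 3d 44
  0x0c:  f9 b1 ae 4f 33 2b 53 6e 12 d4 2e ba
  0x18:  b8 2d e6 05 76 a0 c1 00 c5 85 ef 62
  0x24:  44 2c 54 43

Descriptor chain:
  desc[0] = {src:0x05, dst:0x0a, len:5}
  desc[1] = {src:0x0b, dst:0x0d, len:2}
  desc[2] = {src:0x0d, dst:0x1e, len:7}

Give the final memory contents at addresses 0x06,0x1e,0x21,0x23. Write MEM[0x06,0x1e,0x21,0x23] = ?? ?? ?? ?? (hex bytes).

MEM[0x06,0x1e,0x21,0x23] = d5 d5 33 53

[0] 0x05->0x0a len=5 : 93 d5 0e b4 95
[1] 0x0b->0x0d len=2 : d5 0e
[2] 0x0d->0x1e len=7 : d5 0e 4f 33 2b 53 6e
query mem[0x06]=0xd5, mem[0x1e]=0xd5, mem[0x21]=0x33, mem[0x23]=0x53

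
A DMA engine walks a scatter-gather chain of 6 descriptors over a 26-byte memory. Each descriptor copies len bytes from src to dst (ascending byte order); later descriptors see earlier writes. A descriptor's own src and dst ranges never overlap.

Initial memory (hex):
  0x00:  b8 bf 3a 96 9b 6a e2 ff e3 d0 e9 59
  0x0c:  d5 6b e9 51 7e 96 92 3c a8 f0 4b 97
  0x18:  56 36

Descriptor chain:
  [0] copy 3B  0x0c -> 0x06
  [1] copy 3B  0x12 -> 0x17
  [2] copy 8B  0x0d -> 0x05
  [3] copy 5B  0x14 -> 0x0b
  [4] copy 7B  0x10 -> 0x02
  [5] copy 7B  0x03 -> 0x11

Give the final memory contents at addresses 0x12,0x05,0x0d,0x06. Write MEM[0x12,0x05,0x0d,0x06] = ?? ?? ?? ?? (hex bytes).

  after D0: wrote 3B at 0x06 = d56be9
  after D1: wrote 3B at 0x17 = 923ca8
  after D2: wrote 8B at 0x05 = 6be9517e96923ca8
  after D3: wrote 5B at 0x0b = a8f04b923c
  after D4: wrote 7B at 0x02 = 7e96923ca8f04b
  after D5: wrote 7B at 0x11 = 96923ca8f04b96
query mem[0x12]=0x92, mem[0x05]=0x3c, mem[0x0d]=0x4b, mem[0x06]=0xa8

MEM[0x12,0x05,0x0d,0x06] = 92 3c 4b a8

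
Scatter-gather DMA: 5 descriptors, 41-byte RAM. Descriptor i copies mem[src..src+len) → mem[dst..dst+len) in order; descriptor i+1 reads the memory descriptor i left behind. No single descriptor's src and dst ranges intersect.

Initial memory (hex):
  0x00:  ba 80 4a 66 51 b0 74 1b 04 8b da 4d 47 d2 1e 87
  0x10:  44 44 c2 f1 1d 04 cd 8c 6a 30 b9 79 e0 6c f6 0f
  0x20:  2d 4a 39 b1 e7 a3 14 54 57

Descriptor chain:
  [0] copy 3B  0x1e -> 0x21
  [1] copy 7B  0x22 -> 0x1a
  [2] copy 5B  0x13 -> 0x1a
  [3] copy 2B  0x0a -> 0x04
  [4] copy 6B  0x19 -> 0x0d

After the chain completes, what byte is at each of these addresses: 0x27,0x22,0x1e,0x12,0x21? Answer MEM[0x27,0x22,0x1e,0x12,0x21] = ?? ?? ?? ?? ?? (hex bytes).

MEM[0x27,0x22,0x1e,0x12,0x21] = 54 0f 8c 8c f6

[0] 0x1e->0x21 len=3 : f6 0f 2d
[1] 0x22->0x1a len=7 : 0f 2d e7 a3 14 54 57
[2] 0x13->0x1a len=5 : f1 1d 04 cd 8c
[3] 0x0a->0x04 len=2 : da 4d
[4] 0x19->0x0d len=6 : 30 f1 1d 04 cd 8c
query mem[0x27]=0x54, mem[0x22]=0x0f, mem[0x1e]=0x8c, mem[0x12]=0x8c, mem[0x21]=0xf6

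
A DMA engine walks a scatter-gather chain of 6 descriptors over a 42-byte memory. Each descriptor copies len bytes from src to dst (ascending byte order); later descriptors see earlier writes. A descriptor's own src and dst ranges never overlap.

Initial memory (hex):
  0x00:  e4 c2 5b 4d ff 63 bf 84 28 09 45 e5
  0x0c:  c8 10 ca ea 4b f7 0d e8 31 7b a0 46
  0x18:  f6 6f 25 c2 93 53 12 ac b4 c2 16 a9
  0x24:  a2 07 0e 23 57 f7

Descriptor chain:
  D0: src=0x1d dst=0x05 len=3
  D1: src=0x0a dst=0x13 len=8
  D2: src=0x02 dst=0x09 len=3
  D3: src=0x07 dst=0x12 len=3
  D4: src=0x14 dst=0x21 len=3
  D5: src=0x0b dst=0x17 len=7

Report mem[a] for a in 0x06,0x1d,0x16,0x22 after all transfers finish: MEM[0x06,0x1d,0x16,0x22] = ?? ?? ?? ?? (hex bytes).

#0 dst[0x05+3] := {0x53,0x12,0xac}
#1 dst[0x13+8] := {0x45,0xe5,0xc8,0x10,0xca,0xea,0x4b,0xf7}
#2 dst[0x09+3] := {0x5b,0x4d,0xff}
#3 dst[0x12+3] := {0xac,0x28,0x5b}
#4 dst[0x21+3] := {0x5b,0xc8,0x10}
#5 dst[0x17+7] := {0xff,0xc8,0x10,0xca,0xea,0x4b,0xf7}
query mem[0x06]=0x12, mem[0x1d]=0xf7, mem[0x16]=0x10, mem[0x22]=0xc8

MEM[0x06,0x1d,0x16,0x22] = 12 f7 10 c8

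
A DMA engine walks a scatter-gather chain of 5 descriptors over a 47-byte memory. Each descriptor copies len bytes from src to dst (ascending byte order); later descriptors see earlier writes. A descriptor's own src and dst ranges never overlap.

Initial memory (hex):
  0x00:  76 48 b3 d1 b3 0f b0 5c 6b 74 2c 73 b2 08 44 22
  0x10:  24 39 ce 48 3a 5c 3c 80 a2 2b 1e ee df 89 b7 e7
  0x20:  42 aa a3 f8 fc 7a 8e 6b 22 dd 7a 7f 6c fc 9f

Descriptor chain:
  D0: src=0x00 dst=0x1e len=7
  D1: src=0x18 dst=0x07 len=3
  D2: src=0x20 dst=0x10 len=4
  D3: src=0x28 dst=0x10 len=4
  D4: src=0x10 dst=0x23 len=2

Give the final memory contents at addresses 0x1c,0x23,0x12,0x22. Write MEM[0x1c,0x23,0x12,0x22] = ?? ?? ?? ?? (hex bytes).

MEM[0x1c,0x23,0x12,0x22] = df 22 7a b3

D0: mem[0x1e..0x24] <- [76 48 b3 d1 b3 0f b0]
D1: mem[0x07..0x09] <- [a2 2b 1e]
D2: mem[0x10..0x13] <- [b3 d1 b3 0f]
D3: mem[0x10..0x13] <- [22 dd 7a 7f]
D4: mem[0x23..0x24] <- [22 dd]
query mem[0x1c]=0xdf, mem[0x23]=0x22, mem[0x12]=0x7a, mem[0x22]=0xb3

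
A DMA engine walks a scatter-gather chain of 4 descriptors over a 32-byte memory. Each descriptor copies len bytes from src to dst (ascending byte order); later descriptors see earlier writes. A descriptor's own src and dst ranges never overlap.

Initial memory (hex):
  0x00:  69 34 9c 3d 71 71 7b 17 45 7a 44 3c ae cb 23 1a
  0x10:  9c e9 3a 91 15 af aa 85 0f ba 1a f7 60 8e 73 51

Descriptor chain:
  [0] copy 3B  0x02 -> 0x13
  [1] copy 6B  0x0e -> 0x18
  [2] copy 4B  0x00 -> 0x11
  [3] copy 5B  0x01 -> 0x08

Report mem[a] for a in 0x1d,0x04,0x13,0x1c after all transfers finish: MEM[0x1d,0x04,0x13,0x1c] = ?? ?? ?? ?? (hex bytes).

MEM[0x1d,0x04,0x13,0x1c] = 9c 71 9c 3a

[0] 0x02->0x13 len=3 : 9c 3d 71
[1] 0x0e->0x18 len=6 : 23 1a 9c e9 3a 9c
[2] 0x00->0x11 len=4 : 69 34 9c 3d
[3] 0x01->0x08 len=5 : 34 9c 3d 71 71
query mem[0x1d]=0x9c, mem[0x04]=0x71, mem[0x13]=0x9c, mem[0x1c]=0x3a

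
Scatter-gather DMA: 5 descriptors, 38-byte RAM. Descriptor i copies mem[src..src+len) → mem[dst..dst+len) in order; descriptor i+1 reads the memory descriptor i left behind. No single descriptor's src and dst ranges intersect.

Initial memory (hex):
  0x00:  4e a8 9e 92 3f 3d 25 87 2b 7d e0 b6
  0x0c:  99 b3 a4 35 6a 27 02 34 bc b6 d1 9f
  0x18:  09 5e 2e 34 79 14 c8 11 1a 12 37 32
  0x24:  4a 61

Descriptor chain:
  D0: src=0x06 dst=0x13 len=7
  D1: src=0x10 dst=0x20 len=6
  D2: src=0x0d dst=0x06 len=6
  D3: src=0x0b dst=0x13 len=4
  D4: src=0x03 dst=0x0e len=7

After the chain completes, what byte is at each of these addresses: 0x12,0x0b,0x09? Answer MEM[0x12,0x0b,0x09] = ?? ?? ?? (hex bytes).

MEM[0x12,0x0b,0x09] = a4 02 6a

#0 dst[0x13+7] := {0x25,0x87,0x2b,0x7d,0xe0,0xb6,0x99}
#1 dst[0x20+6] := {0x6a,0x27,0x02,0x25,0x87,0x2b}
#2 dst[0x06+6] := {0xb3,0xa4,0x35,0x6a,0x27,0x02}
#3 dst[0x13+4] := {0x02,0x99,0xb3,0xa4}
#4 dst[0x0e+7] := {0x92,0x3f,0x3d,0xb3,0xa4,0x35,0x6a}
query mem[0x12]=0xa4, mem[0x0b]=0x02, mem[0x09]=0x6a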